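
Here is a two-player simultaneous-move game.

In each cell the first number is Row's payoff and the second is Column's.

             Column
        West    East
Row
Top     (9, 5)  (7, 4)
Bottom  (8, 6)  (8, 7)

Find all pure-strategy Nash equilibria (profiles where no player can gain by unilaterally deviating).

(Top, West): Row gets 9, best alternative 8; Column gets 5, best alternative 4. No profitable deviation — NE.
(Top, East): Row can switch to Bottom (7 → 8). Not NE.
(Bottom, West): Row can switch to Top (8 → 9). Not NE.
(Bottom, East): Row gets 8, best alternative 7; Column gets 7, best alternative 6. No profitable deviation — NE.

Pure-strategy Nash equilibria: (Top, West), (Bottom, East)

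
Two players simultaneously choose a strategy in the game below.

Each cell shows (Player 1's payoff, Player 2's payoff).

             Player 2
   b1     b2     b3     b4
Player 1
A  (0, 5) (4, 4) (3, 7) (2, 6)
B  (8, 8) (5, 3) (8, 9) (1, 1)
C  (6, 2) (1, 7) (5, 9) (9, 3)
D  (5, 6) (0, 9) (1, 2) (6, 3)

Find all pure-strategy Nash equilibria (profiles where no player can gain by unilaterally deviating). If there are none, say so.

The unique pure-strategy Nash equilibrium is (B, b3).

For each player, find the best response to each opponent profile; mutual best responses are the pure NE.
Player 1 against b1: payoffs 0, 8, 6, 5 → best response B.
Player 1 against b2: payoffs 4, 5, 1, 0 → best response B.
Player 1 against b3: payoffs 3, 8, 5, 1 → best response B.
Player 1 against b4: payoffs 2, 1, 9, 6 → best response C.
Player 2 against A: payoffs 5, 4, 7, 6 → best response b3.
Player 2 against B: payoffs 8, 3, 9, 1 → best response b3.
Player 2 against C: payoffs 2, 7, 9, 3 → best response b3.
Player 2 against D: payoffs 6, 9, 2, 3 → best response b2.
Mutual best responses: (B, b3).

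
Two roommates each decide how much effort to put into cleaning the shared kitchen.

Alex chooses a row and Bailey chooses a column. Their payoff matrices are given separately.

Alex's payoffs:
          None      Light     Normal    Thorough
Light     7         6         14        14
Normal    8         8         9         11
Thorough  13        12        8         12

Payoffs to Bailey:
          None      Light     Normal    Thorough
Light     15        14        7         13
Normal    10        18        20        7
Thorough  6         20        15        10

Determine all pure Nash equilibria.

Pure NE: (Thorough, Light)

For each strategy profile, look for a profitable unilateral deviation.
(Light, None): Alex can switch to Normal (7 → 8). Not NE.
(Light, Light): Alex can switch to Normal (6 → 8). Not NE.
(Light, Normal): Bailey can switch to None (7 → 15). Not NE.
(Light, Thorough): Bailey can switch to None (13 → 15). Not NE.
(Normal, None): Alex can switch to Thorough (8 → 13). Not NE.
(Normal, Light): Alex can switch to Thorough (8 → 12). Not NE.
(Thorough, Light): Alex gets 12, best alternative 8; Bailey gets 20, best alternative 15. No profitable deviation — NE.
(The remaining 5 profiles each have a profitable deviation by the same check.)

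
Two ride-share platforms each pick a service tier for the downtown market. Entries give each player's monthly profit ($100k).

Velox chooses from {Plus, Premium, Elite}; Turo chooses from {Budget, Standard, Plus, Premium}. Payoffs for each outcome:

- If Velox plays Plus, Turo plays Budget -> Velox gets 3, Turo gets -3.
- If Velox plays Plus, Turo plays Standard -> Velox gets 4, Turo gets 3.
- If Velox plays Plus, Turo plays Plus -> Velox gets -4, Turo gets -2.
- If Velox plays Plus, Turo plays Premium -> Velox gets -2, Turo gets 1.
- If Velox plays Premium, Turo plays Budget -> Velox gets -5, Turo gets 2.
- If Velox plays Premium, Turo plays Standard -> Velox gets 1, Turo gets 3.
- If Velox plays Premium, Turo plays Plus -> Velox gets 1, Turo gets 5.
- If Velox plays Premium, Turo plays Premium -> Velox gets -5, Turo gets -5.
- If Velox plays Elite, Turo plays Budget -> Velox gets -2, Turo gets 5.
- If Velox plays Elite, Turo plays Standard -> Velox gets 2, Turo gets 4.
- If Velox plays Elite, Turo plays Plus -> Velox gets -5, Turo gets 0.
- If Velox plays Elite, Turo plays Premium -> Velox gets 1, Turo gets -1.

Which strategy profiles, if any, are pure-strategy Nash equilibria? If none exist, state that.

For each strategy profile, look for a profitable unilateral deviation.
(Plus, Budget): Turo can switch to Standard (-3 → 3). Not NE.
(Plus, Standard): Velox gets 4, best alternative 2; Turo gets 3, best alternative 1. No profitable deviation — NE.
(Plus, Plus): Velox can switch to Premium (-4 → 1). Not NE.
(Plus, Premium): Velox can switch to Elite (-2 → 1). Not NE.
(Premium, Budget): Velox can switch to Plus (-5 → 3). Not NE.
(Premium, Standard): Velox can switch to Plus (1 → 4). Not NE.
(Premium, Plus): Velox gets 1, best alternative -4; Turo gets 5, best alternative 3. No profitable deviation — NE.
(Premium, Premium): Velox can switch to Plus (-5 → -2). Not NE.
(Elite, Budget): Velox can switch to Plus (-2 → 3). Not NE.
(Elite, Standard): Velox can switch to Plus (2 → 4). Not NE.
(Elite, Plus): Velox can switch to Plus (-5 → -4). Not NE.
(Elite, Premium): Turo can switch to Budget (-1 → 5). Not NE.

The pure Nash equilibria are (Plus, Standard), (Premium, Plus).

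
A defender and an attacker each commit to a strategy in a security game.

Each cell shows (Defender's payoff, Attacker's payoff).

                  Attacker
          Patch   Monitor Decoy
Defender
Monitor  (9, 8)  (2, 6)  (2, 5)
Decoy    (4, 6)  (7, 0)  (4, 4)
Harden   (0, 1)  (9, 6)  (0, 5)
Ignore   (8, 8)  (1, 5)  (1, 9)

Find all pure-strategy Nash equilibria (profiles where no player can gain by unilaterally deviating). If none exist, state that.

(Monitor, Patch) and (Harden, Monitor)

(Monitor, Patch): Defender gets 9, best alternative 8; Attacker gets 8, best alternative 6. No profitable deviation — NE.
(Monitor, Monitor): Defender can switch to Decoy (2 → 7). Not NE.
(Monitor, Decoy): Defender can switch to Decoy (2 → 4). Not NE.
(Decoy, Patch): Defender can switch to Monitor (4 → 9). Not NE.
(Decoy, Monitor): Defender can switch to Harden (7 → 9). Not NE.
(Decoy, Decoy): Attacker can switch to Patch (4 → 6). Not NE.
(Harden, Patch): Defender can switch to Monitor (0 → 9). Not NE.
(Harden, Monitor): Defender gets 9, best alternative 7; Attacker gets 6, best alternative 5. No profitable deviation — NE.
(Harden, Decoy): Defender can switch to Monitor (0 → 2). Not NE.
(Ignore, Patch): Defender can switch to Monitor (8 → 9). Not NE.
(The remaining 2 profiles each have a profitable deviation by the same check.)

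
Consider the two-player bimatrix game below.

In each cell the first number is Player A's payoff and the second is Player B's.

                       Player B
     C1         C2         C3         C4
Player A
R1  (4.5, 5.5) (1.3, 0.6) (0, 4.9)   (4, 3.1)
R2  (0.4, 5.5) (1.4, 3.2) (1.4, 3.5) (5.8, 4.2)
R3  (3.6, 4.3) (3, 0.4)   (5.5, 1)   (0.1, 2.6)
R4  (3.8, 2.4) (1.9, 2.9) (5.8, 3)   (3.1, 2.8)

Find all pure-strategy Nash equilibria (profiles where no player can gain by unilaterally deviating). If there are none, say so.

Pure-strategy Nash equilibria: (R1, C1); (R4, C3)

Player A against C1: payoffs 4.5, 0.4, 3.6, 3.8 → best response R1.
Player A against C2: payoffs 1.3, 1.4, 3, 1.9 → best response R3.
Player A against C3: payoffs 0, 1.4, 5.5, 5.8 → best response R4.
Player A against C4: payoffs 4, 5.8, 0.1, 3.1 → best response R2.
Player B against R1: payoffs 5.5, 0.6, 4.9, 3.1 → best response C1.
Player B against R2: payoffs 5.5, 3.2, 3.5, 4.2 → best response C1.
Player B against R3: payoffs 4.3, 0.4, 1, 2.6 → best response C1.
Player B against R4: payoffs 2.4, 2.9, 3, 2.8 → best response C3.
Mutual best responses: (R1, C1); (R4, C3).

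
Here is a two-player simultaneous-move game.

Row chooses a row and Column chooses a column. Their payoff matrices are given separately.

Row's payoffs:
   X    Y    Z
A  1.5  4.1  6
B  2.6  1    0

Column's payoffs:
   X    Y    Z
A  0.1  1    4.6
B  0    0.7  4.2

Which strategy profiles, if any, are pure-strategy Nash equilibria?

(A, X): Row can switch to B (1.5 → 2.6). Not NE.
(A, Y): Column can switch to Z (1 → 4.6). Not NE.
(A, Z): Row gets 6, best alternative 0; Column gets 4.6, best alternative 1. No profitable deviation — NE.
(B, X): Column can switch to Y (0 → 0.7). Not NE.
(B, Y): Row can switch to A (1 → 4.1). Not NE.
(B, Z): Row can switch to A (0 → 6). Not NE.

Pure NE: (A, Z)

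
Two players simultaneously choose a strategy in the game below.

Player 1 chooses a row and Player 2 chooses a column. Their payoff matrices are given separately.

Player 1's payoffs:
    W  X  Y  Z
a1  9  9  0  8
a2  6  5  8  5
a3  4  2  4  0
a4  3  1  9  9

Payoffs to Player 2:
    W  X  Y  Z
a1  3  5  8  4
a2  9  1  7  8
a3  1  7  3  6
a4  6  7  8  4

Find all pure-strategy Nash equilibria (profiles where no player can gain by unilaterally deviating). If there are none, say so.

Mark each player's best response to every combination of opponents' strategies; a profile where every player is best-responding is a pure Nash equilibrium.
Player 1 against W: payoffs 9, 6, 4, 3 → best response a1.
Player 1 against X: payoffs 9, 5, 2, 1 → best response a1.
Player 1 against Y: payoffs 0, 8, 4, 9 → best response a4.
Player 1 against Z: payoffs 8, 5, 0, 9 → best response a4.
Player 2 against a1: payoffs 3, 5, 8, 4 → best response Y.
Player 2 against a2: payoffs 9, 1, 7, 8 → best response W.
Player 2 against a3: payoffs 1, 7, 3, 6 → best response X.
Player 2 against a4: payoffs 6, 7, 8, 4 → best response Y.
Mutual best responses: (a4, Y).

The unique pure-strategy Nash equilibrium is (a4, Y).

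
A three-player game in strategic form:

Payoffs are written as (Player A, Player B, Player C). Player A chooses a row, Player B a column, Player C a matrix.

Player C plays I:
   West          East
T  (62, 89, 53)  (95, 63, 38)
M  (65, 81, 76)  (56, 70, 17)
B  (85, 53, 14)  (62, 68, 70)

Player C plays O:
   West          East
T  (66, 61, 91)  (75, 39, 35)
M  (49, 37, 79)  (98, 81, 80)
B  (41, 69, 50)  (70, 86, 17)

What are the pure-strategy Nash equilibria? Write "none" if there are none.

(T, West, O); (M, East, O)

(T, West, I): Player A can switch to M (62 → 65). Not NE.
(T, West, O): Player A gets 66, best alternative 49; Player B gets 61, best alternative 39; Player C gets 91, best alternative 53. No profitable deviation — NE.
(T, East, I): Player B can switch to West (63 → 89). Not NE.
(T, East, O): Player A can switch to M (75 → 98). Not NE.
(M, West, I): Player A can switch to B (65 → 85). Not NE.
(M, West, O): Player A can switch to T (49 → 66). Not NE.
(M, East, I): Player A can switch to T (56 → 95). Not NE.
(M, East, O): Player A gets 98, best alternative 75; Player B gets 81, best alternative 37; Player C gets 80, best alternative 17. No profitable deviation — NE.
(B, West, I): Player B can switch to East (53 → 68). Not NE.
(B, West, O): Player A can switch to T (41 → 66). Not NE.
(B, East, I): Player A can switch to T (62 → 95). Not NE.
(B, East, O): Player A can switch to T (70 → 75). Not NE.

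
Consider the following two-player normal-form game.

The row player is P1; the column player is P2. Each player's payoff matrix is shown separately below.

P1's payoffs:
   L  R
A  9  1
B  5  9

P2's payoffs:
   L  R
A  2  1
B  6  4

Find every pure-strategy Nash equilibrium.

Pure NE: (A, L)

P1 against L: payoffs 9, 5 → best response A.
P1 against R: payoffs 1, 9 → best response B.
P2 against A: payoffs 2, 1 → best response L.
P2 against B: payoffs 6, 4 → best response L.
Mutual best responses: (A, L).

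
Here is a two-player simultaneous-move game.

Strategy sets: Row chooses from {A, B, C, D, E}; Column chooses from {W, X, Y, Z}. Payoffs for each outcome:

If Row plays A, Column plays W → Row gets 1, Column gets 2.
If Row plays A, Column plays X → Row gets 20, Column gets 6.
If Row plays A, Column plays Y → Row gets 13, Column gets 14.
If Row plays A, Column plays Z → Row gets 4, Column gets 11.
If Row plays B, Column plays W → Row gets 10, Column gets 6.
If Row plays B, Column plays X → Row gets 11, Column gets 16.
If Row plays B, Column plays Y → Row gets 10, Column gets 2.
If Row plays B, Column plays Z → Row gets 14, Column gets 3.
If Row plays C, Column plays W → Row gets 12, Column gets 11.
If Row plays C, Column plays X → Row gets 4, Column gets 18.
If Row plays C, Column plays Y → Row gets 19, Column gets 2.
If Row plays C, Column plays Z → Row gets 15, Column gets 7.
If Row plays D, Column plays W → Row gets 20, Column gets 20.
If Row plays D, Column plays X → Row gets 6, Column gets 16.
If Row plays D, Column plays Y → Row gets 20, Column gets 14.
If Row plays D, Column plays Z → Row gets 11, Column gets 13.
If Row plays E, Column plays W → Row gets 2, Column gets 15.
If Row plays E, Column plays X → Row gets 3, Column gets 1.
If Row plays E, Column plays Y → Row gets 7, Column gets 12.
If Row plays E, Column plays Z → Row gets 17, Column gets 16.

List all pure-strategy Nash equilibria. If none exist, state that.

(D, W); (E, Z)

Row against W: payoffs 1, 10, 12, 20, 2 → best response D.
Row against X: payoffs 20, 11, 4, 6, 3 → best response A.
Row against Y: payoffs 13, 10, 19, 20, 7 → best response D.
Row against Z: payoffs 4, 14, 15, 11, 17 → best response E.
Column against A: payoffs 2, 6, 14, 11 → best response Y.
Column against B: payoffs 6, 16, 2, 3 → best response X.
Column against C: payoffs 11, 18, 2, 7 → best response X.
Column against D: payoffs 20, 16, 14, 13 → best response W.
Column against E: payoffs 15, 1, 12, 16 → best response Z.
Mutual best responses: (D, W); (E, Z).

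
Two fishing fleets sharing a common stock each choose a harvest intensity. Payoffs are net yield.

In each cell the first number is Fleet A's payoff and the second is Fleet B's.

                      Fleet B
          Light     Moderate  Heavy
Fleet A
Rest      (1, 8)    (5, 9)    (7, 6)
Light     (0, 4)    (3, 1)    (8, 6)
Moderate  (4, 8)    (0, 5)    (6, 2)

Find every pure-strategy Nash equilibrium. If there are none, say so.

The pure Nash equilibria are (Rest, Moderate), (Light, Heavy), (Moderate, Light).

(Rest, Light): Fleet A can switch to Moderate (1 → 4). Not NE.
(Rest, Moderate): Fleet A gets 5, best alternative 3; Fleet B gets 9, best alternative 8. No profitable deviation — NE.
(Rest, Heavy): Fleet A can switch to Light (7 → 8). Not NE.
(Light, Light): Fleet A can switch to Rest (0 → 1). Not NE.
(Light, Moderate): Fleet A can switch to Rest (3 → 5). Not NE.
(Light, Heavy): Fleet A gets 8, best alternative 7; Fleet B gets 6, best alternative 4. No profitable deviation — NE.
(Moderate, Light): Fleet A gets 4, best alternative 1; Fleet B gets 8, best alternative 5. No profitable deviation — NE.
(Moderate, Moderate): Fleet A can switch to Rest (0 → 5). Not NE.
(Moderate, Heavy): Fleet A can switch to Rest (6 → 7). Not NE.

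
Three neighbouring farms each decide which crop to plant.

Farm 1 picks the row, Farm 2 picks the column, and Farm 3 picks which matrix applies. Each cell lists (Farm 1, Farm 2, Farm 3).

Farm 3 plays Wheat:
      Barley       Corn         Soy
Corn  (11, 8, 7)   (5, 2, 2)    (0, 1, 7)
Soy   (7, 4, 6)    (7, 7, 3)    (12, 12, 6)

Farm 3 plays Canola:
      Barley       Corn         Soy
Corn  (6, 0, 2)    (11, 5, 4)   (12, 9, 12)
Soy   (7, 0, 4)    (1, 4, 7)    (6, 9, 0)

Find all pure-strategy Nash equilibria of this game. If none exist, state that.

Farm 1 against (Barley, Wheat): payoffs 11, 7 → best response Corn.
Farm 1 against (Barley, Canola): payoffs 6, 7 → best response Soy.
Farm 1 against (Corn, Wheat): payoffs 5, 7 → best response Soy.
Farm 1 against (Corn, Canola): payoffs 11, 1 → best response Corn.
Farm 1 against (Soy, Wheat): payoffs 0, 12 → best response Soy.
Farm 1 against (Soy, Canola): payoffs 12, 6 → best response Corn.
Farm 2 against (Corn, Wheat): payoffs 8, 2, 1 → best response Barley.
Farm 2 against (Corn, Canola): payoffs 0, 5, 9 → best response Soy.
Farm 2 against (Soy, Wheat): payoffs 4, 7, 12 → best response Soy.
Farm 2 against (Soy, Canola): payoffs 0, 4, 9 → best response Soy.
Farm 3 against (Corn, Barley): payoffs 7, 2 → best response Wheat.
Farm 3 against (Corn, Corn): payoffs 2, 4 → best response Canola.
Farm 3 against (Corn, Soy): payoffs 7, 12 → best response Canola.
Farm 3 against (Soy, Barley): payoffs 6, 4 → best response Wheat.
Farm 3 against (Soy, Corn): payoffs 3, 7 → best response Canola.
Farm 3 against (Soy, Soy): payoffs 6, 0 → best response Wheat.
Mutual best responses: (Corn, Barley, Wheat); (Corn, Soy, Canola); (Soy, Soy, Wheat).

The pure Nash equilibria are (Corn, Barley, Wheat); (Corn, Soy, Canola); (Soy, Soy, Wheat).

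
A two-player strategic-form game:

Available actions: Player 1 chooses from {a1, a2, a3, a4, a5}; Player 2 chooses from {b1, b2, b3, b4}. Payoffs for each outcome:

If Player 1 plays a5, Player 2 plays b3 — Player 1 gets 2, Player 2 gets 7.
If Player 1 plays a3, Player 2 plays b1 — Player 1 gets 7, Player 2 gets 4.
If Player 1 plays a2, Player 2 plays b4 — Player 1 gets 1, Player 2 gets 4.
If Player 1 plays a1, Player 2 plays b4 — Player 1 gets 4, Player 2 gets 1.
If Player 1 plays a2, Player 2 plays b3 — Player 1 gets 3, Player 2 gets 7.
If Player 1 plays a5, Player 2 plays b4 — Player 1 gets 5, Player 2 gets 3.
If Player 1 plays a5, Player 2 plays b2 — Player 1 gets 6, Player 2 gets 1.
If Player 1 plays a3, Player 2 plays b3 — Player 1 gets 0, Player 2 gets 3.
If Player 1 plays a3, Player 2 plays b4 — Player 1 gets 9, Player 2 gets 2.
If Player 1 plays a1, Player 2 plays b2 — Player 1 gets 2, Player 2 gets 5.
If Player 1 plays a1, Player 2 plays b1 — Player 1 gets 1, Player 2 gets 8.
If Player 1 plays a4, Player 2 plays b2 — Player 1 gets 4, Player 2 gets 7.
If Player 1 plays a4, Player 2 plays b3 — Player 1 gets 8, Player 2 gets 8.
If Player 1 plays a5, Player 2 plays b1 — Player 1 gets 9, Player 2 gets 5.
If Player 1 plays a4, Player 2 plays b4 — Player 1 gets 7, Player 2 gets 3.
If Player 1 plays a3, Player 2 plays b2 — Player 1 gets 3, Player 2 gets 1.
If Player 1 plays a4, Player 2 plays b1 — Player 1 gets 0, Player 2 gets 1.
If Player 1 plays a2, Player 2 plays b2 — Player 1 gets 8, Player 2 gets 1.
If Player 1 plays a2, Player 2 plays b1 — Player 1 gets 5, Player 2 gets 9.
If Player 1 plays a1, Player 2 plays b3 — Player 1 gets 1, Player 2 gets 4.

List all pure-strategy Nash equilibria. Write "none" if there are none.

(a4, b3)

Player 1 against b1: payoffs 1, 5, 7, 0, 9 → best response a5.
Player 1 against b2: payoffs 2, 8, 3, 4, 6 → best response a2.
Player 1 against b3: payoffs 1, 3, 0, 8, 2 → best response a4.
Player 1 against b4: payoffs 4, 1, 9, 7, 5 → best response a3.
Player 2 against a1: payoffs 8, 5, 4, 1 → best response b1.
Player 2 against a2: payoffs 9, 1, 7, 4 → best response b1.
Player 2 against a3: payoffs 4, 1, 3, 2 → best response b1.
Player 2 against a4: payoffs 1, 7, 8, 3 → best response b3.
Player 2 against a5: payoffs 5, 1, 7, 3 → best response b3.
Mutual best responses: (a4, b3).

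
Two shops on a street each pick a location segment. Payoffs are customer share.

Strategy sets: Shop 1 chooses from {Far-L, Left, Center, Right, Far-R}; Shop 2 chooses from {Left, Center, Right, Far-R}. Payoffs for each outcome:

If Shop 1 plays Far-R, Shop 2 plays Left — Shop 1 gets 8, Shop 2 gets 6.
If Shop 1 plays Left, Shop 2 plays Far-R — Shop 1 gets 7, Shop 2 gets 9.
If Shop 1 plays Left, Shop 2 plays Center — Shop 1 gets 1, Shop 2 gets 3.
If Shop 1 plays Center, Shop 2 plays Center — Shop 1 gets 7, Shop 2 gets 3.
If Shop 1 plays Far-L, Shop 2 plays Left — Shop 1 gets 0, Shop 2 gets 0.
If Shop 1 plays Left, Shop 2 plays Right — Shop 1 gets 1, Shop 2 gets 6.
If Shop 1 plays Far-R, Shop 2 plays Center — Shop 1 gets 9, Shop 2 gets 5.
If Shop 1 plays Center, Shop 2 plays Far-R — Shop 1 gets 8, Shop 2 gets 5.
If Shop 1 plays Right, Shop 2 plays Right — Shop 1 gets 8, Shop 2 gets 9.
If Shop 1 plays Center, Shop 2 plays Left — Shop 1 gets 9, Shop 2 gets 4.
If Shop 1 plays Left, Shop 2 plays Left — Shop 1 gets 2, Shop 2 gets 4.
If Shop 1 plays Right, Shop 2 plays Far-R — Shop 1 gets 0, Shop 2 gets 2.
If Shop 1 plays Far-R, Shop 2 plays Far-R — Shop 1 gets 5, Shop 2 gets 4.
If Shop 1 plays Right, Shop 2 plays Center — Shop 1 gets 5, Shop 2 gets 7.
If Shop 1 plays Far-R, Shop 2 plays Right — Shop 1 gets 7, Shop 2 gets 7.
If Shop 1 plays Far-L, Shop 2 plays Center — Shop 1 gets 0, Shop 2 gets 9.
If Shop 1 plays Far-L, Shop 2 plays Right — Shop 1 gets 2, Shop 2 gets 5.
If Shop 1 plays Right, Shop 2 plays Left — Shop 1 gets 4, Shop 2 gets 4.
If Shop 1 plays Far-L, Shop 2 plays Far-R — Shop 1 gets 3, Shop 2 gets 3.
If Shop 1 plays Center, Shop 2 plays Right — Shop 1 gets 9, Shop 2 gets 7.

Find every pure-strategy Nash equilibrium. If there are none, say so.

Pure NE: (Center, Right)

Shop 1 against Left: payoffs 0, 2, 9, 4, 8 → best response Center.
Shop 1 against Center: payoffs 0, 1, 7, 5, 9 → best response Far-R.
Shop 1 against Right: payoffs 2, 1, 9, 8, 7 → best response Center.
Shop 1 against Far-R: payoffs 3, 7, 8, 0, 5 → best response Center.
Shop 2 against Far-L: payoffs 0, 9, 5, 3 → best response Center.
Shop 2 against Left: payoffs 4, 3, 6, 9 → best response Far-R.
Shop 2 against Center: payoffs 4, 3, 7, 5 → best response Right.
Shop 2 against Right: payoffs 4, 7, 9, 2 → best response Right.
Shop 2 against Far-R: payoffs 6, 5, 7, 4 → best response Right.
Mutual best responses: (Center, Right).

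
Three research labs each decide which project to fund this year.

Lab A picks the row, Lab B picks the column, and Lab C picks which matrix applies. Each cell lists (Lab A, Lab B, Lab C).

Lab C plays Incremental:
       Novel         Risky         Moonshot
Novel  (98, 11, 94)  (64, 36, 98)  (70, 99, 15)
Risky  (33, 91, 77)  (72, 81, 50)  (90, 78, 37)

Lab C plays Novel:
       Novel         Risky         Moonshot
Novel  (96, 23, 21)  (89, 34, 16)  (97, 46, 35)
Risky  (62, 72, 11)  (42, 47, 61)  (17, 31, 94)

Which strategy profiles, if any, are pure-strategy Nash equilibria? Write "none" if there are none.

Lab A against (Novel, Incremental): payoffs 98, 33 → best response Novel.
Lab A against (Novel, Novel): payoffs 96, 62 → best response Novel.
Lab A against (Risky, Incremental): payoffs 64, 72 → best response Risky.
Lab A against (Risky, Novel): payoffs 89, 42 → best response Novel.
Lab A against (Moonshot, Incremental): payoffs 70, 90 → best response Risky.
Lab A against (Moonshot, Novel): payoffs 97, 17 → best response Novel.
Lab B against (Novel, Incremental): payoffs 11, 36, 99 → best response Moonshot.
Lab B against (Novel, Novel): payoffs 23, 34, 46 → best response Moonshot.
Lab B against (Risky, Incremental): payoffs 91, 81, 78 → best response Novel.
Lab B against (Risky, Novel): payoffs 72, 47, 31 → best response Novel.
Lab C against (Novel, Novel): payoffs 94, 21 → best response Incremental.
Lab C against (Novel, Risky): payoffs 98, 16 → best response Incremental.
Lab C against (Novel, Moonshot): payoffs 15, 35 → best response Novel.
Lab C against (Risky, Novel): payoffs 77, 11 → best response Incremental.
Lab C against (Risky, Risky): payoffs 50, 61 → best response Novel.
Lab C against (Risky, Moonshot): payoffs 37, 94 → best response Novel.
Mutual best responses: (Novel, Moonshot, Novel).

The unique pure-strategy Nash equilibrium is (Novel, Moonshot, Novel).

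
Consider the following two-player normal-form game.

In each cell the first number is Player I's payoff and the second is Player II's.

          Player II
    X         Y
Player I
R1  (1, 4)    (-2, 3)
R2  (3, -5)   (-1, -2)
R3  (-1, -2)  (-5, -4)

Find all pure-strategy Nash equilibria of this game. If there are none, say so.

Player I against X: payoffs 1, 3, -1 → best response R2.
Player I against Y: payoffs -2, -1, -5 → best response R2.
Player II against R1: payoffs 4, 3 → best response X.
Player II against R2: payoffs -5, -2 → best response Y.
Player II against R3: payoffs -2, -4 → best response X.
Mutual best responses: (R2, Y).

(R2, Y)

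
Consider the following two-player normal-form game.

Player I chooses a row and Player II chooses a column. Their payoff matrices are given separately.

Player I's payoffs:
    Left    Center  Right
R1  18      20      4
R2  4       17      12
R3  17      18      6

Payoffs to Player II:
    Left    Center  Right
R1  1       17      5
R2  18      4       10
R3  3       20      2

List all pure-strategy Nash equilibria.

Pure NE: (R1, Center)

Player I against Left: payoffs 18, 4, 17 → best response R1.
Player I against Center: payoffs 20, 17, 18 → best response R1.
Player I against Right: payoffs 4, 12, 6 → best response R2.
Player II against R1: payoffs 1, 17, 5 → best response Center.
Player II against R2: payoffs 18, 4, 10 → best response Left.
Player II against R3: payoffs 3, 20, 2 → best response Center.
Mutual best responses: (R1, Center).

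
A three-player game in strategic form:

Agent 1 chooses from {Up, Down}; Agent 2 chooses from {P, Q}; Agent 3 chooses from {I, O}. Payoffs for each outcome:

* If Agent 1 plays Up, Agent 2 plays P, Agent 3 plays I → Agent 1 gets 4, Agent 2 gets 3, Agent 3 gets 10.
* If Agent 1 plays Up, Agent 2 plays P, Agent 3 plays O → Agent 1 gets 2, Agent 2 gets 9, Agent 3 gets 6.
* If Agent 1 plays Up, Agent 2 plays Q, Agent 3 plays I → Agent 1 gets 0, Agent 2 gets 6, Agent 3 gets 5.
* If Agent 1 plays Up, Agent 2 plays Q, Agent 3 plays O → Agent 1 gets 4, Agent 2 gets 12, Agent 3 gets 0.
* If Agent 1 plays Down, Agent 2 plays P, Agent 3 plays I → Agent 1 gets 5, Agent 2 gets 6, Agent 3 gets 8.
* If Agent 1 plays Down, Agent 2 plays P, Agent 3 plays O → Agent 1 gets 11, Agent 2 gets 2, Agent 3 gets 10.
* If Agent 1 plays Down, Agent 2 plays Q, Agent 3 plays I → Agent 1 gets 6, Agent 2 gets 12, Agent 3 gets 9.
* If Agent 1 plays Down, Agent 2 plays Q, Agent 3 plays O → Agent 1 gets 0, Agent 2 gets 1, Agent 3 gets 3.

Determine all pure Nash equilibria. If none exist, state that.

Agent 1 against (P, I): payoffs 4, 5 → best response Down.
Agent 1 against (P, O): payoffs 2, 11 → best response Down.
Agent 1 against (Q, I): payoffs 0, 6 → best response Down.
Agent 1 against (Q, O): payoffs 4, 0 → best response Up.
Agent 2 against (Up, I): payoffs 3, 6 → best response Q.
Agent 2 against (Up, O): payoffs 9, 12 → best response Q.
Agent 2 against (Down, I): payoffs 6, 12 → best response Q.
Agent 2 against (Down, O): payoffs 2, 1 → best response P.
Agent 3 against (Up, P): payoffs 10, 6 → best response I.
Agent 3 against (Up, Q): payoffs 5, 0 → best response I.
Agent 3 against (Down, P): payoffs 8, 10 → best response O.
Agent 3 against (Down, Q): payoffs 9, 3 → best response I.
Mutual best responses: (Down, P, O); (Down, Q, I).

Pure-strategy Nash equilibria: (Down, P, O); (Down, Q, I)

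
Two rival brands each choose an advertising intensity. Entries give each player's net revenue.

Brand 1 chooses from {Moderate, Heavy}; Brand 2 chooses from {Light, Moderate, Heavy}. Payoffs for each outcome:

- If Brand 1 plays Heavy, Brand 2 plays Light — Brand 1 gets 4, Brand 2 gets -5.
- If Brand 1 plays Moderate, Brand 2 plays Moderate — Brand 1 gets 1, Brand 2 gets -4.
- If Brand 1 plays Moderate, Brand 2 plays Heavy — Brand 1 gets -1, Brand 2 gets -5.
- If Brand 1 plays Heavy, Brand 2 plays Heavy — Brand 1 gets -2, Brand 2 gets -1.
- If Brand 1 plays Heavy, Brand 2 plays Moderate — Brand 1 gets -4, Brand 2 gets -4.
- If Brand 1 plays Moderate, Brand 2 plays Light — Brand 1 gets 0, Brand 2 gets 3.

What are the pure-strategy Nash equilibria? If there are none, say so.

Brand 1 against Light: payoffs 0, 4 → best response Heavy.
Brand 1 against Moderate: payoffs 1, -4 → best response Moderate.
Brand 1 against Heavy: payoffs -1, -2 → best response Moderate.
Brand 2 against Moderate: payoffs 3, -4, -5 → best response Light.
Brand 2 against Heavy: payoffs -5, -4, -1 → best response Heavy.
No profile is a mutual best response for all players.

There is no pure-strategy Nash equilibrium.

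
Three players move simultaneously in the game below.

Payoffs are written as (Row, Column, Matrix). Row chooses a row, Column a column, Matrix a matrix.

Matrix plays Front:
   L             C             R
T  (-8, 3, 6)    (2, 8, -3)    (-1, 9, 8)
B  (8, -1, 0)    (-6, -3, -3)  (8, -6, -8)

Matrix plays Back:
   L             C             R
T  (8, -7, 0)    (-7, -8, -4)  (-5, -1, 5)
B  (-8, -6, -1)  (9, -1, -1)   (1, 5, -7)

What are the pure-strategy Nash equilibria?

The pure Nash equilibria are (B, L, Front), (B, R, Back).

For each player, find the best response to each opponent profile; mutual best responses are the pure NE.
Row against (L, Front): payoffs -8, 8 → best response B.
Row against (L, Back): payoffs 8, -8 → best response T.
Row against (C, Front): payoffs 2, -6 → best response T.
Row against (C, Back): payoffs -7, 9 → best response B.
Row against (R, Front): payoffs -1, 8 → best response B.
Row against (R, Back): payoffs -5, 1 → best response B.
Column against (T, Front): payoffs 3, 8, 9 → best response R.
Column against (T, Back): payoffs -7, -8, -1 → best response R.
Column against (B, Front): payoffs -1, -3, -6 → best response L.
Column against (B, Back): payoffs -6, -1, 5 → best response R.
Matrix against (T, L): payoffs 6, 0 → best response Front.
Matrix against (T, C): payoffs -3, -4 → best response Front.
Matrix against (T, R): payoffs 8, 5 → best response Front.
Matrix against (B, L): payoffs 0, -1 → best response Front.
Matrix against (B, C): payoffs -3, -1 → best response Back.
Matrix against (B, R): payoffs -8, -7 → best response Back.
Mutual best responses: (B, L, Front); (B, R, Back).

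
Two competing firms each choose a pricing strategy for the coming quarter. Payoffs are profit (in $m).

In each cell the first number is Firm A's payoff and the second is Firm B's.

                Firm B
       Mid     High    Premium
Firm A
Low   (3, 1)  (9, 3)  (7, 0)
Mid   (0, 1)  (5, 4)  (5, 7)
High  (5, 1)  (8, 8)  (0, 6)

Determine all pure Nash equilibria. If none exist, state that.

Pure NE: (Low, High)

(Low, Mid): Firm A can switch to High (3 → 5). Not NE.
(Low, High): Firm A gets 9, best alternative 8; Firm B gets 3, best alternative 1. No profitable deviation — NE.
(Low, Premium): Firm B can switch to Mid (0 → 1). Not NE.
(Mid, Mid): Firm A can switch to Low (0 → 3). Not NE.
(Mid, High): Firm A can switch to Low (5 → 9). Not NE.
(Mid, Premium): Firm A can switch to Low (5 → 7). Not NE.
(High, Mid): Firm B can switch to High (1 → 8). Not NE.
(High, High): Firm A can switch to Low (8 → 9). Not NE.
(High, Premium): Firm A can switch to Low (0 → 7). Not NE.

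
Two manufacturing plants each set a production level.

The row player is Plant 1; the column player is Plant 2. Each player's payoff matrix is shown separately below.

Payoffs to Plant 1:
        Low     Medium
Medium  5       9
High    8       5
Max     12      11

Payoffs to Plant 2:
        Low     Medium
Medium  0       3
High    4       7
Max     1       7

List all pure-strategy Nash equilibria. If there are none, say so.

For each strategy profile, look for a profitable unilateral deviation.
(Medium, Low): Plant 1 can switch to High (5 → 8). Not NE.
(Medium, Medium): Plant 1 can switch to Max (9 → 11). Not NE.
(High, Low): Plant 1 can switch to Max (8 → 12). Not NE.
(High, Medium): Plant 1 can switch to Medium (5 → 9). Not NE.
(Max, Low): Plant 2 can switch to Medium (1 → 7). Not NE.
(Max, Medium): Plant 1 gets 11, best alternative 9; Plant 2 gets 7, best alternative 1. No profitable deviation — NE.

The unique pure-strategy Nash equilibrium is (Max, Medium).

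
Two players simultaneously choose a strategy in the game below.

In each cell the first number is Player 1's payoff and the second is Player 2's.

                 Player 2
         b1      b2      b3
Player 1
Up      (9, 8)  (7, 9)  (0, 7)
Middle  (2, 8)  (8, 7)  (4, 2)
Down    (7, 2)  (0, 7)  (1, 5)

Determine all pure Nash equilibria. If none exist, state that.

(Up, b1): Player 2 can switch to b2 (8 → 9). Not NE.
(Up, b2): Player 1 can switch to Middle (7 → 8). Not NE.
(Up, b3): Player 1 can switch to Middle (0 → 4). Not NE.
(Middle, b1): Player 1 can switch to Up (2 → 9). Not NE.
(Middle, b2): Player 2 can switch to b1 (7 → 8). Not NE.
(Middle, b3): Player 2 can switch to b1 (2 → 8). Not NE.
(The remaining 3 profiles each have a profitable deviation by the same check.)

This game has no pure Nash equilibrium.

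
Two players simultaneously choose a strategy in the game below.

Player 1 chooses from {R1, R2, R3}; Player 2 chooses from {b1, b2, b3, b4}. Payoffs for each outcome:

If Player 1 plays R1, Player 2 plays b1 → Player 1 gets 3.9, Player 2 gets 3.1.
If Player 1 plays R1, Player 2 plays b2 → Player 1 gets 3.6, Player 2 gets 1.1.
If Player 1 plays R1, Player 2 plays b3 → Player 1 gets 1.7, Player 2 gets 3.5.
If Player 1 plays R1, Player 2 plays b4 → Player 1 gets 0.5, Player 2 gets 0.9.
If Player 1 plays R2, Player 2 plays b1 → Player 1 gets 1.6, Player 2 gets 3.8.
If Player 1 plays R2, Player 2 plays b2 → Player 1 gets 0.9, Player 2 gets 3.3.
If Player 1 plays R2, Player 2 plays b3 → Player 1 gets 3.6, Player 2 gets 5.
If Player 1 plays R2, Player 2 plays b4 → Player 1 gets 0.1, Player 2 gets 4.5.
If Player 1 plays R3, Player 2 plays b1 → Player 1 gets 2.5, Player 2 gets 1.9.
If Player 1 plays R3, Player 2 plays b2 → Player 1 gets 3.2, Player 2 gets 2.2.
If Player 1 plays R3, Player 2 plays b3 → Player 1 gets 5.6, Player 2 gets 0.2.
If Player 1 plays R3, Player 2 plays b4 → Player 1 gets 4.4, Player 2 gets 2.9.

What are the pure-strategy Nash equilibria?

Pure NE: (R3, b4)

Player 1 against b1: payoffs 3.9, 1.6, 2.5 → best response R1.
Player 1 against b2: payoffs 3.6, 0.9, 3.2 → best response R1.
Player 1 against b3: payoffs 1.7, 3.6, 5.6 → best response R3.
Player 1 against b4: payoffs 0.5, 0.1, 4.4 → best response R3.
Player 2 against R1: payoffs 3.1, 1.1, 3.5, 0.9 → best response b3.
Player 2 against R2: payoffs 3.8, 3.3, 5, 4.5 → best response b3.
Player 2 against R3: payoffs 1.9, 2.2, 0.2, 2.9 → best response b4.
Mutual best responses: (R3, b4).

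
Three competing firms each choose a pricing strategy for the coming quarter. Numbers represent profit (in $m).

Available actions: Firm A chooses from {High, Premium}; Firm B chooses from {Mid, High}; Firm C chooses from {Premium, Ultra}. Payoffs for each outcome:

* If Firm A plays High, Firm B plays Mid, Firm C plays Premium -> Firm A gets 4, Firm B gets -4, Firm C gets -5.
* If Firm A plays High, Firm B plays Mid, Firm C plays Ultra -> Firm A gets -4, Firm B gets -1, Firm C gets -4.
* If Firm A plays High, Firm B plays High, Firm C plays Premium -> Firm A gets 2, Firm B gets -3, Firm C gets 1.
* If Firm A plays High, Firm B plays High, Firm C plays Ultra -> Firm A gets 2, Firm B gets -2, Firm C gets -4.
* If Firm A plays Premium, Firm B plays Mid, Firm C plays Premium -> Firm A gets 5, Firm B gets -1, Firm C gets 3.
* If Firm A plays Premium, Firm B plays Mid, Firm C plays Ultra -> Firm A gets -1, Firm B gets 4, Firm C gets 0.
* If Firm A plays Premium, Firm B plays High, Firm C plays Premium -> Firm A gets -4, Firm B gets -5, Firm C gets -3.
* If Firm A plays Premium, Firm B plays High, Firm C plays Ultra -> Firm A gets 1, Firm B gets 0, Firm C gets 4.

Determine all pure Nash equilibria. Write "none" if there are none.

Firm A against (Mid, Premium): payoffs 4, 5 → best response Premium.
Firm A against (Mid, Ultra): payoffs -4, -1 → best response Premium.
Firm A against (High, Premium): payoffs 2, -4 → best response High.
Firm A against (High, Ultra): payoffs 2, 1 → best response High.
Firm B against (High, Premium): payoffs -4, -3 → best response High.
Firm B against (High, Ultra): payoffs -1, -2 → best response Mid.
Firm B against (Premium, Premium): payoffs -1, -5 → best response Mid.
Firm B against (Premium, Ultra): payoffs 4, 0 → best response Mid.
Firm C against (High, Mid): payoffs -5, -4 → best response Ultra.
Firm C against (High, High): payoffs 1, -4 → best response Premium.
Firm C against (Premium, Mid): payoffs 3, 0 → best response Premium.
Firm C against (Premium, High): payoffs -3, 4 → best response Ultra.
Mutual best responses: (High, High, Premium); (Premium, Mid, Premium).

Pure-strategy Nash equilibria: (High, High, Premium); (Premium, Mid, Premium)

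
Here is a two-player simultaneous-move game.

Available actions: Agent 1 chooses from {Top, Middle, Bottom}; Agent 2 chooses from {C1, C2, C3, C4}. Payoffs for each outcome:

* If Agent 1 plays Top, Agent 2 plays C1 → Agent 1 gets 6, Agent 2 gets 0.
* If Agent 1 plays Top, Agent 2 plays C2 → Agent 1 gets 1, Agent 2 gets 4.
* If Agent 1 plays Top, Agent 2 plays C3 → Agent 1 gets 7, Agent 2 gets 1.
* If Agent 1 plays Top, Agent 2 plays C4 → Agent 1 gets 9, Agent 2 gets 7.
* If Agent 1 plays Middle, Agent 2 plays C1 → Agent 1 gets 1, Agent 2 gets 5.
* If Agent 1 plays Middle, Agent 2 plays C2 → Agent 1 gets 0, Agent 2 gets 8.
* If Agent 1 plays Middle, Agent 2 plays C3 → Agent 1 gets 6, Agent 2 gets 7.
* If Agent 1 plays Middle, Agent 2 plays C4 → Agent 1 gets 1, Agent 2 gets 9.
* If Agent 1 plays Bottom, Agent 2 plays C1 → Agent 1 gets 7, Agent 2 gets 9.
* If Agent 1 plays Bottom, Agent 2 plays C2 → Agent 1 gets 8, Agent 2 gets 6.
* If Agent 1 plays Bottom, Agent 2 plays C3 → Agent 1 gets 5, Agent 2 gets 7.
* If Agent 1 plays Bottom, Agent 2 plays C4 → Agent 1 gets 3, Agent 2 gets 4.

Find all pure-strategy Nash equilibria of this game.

Pure-strategy Nash equilibria: (Top, C4); (Bottom, C1)

Agent 1 against C1: payoffs 6, 1, 7 → best response Bottom.
Agent 1 against C2: payoffs 1, 0, 8 → best response Bottom.
Agent 1 against C3: payoffs 7, 6, 5 → best response Top.
Agent 1 against C4: payoffs 9, 1, 3 → best response Top.
Agent 2 against Top: payoffs 0, 4, 1, 7 → best response C4.
Agent 2 against Middle: payoffs 5, 8, 7, 9 → best response C4.
Agent 2 against Bottom: payoffs 9, 6, 7, 4 → best response C1.
Mutual best responses: (Top, C4); (Bottom, C1).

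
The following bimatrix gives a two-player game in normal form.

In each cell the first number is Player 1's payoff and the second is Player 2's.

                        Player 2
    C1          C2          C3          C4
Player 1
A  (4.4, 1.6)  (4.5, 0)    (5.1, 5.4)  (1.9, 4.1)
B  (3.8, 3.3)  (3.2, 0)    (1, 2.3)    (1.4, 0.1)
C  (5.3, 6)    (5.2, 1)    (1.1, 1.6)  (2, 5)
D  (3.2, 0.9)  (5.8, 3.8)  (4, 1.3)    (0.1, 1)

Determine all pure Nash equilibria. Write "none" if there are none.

(A, C3); (C, C1); (D, C2)

(A, C1): Player 1 can switch to C (4.4 → 5.3). Not NE.
(A, C2): Player 1 can switch to C (4.5 → 5.2). Not NE.
(A, C3): Player 1 gets 5.1, best alternative 4; Player 2 gets 5.4, best alternative 4.1. No profitable deviation — NE.
(A, C4): Player 1 can switch to C (1.9 → 2). Not NE.
(B, C1): Player 1 can switch to A (3.8 → 4.4). Not NE.
(B, C2): Player 1 can switch to A (3.2 → 4.5). Not NE.
(B, C3): Player 1 can switch to A (1 → 5.1). Not NE.
(B, C4): Player 1 can switch to A (1.4 → 1.9). Not NE.
(C, C1): Player 1 gets 5.3, best alternative 4.4; Player 2 gets 6, best alternative 5. No profitable deviation — NE.
(C, C2): Player 1 can switch to D (5.2 → 5.8). Not NE.
(C, C3): Player 1 can switch to A (1.1 → 5.1). Not NE.
(C, C4): Player 2 can switch to C1 (5 → 6). Not NE.
(D, C2): Player 1 gets 5.8, best alternative 5.2; Player 2 gets 3.8, best alternative 1.3. No profitable deviation — NE.
(The remaining 3 profiles each have a profitable deviation by the same check.)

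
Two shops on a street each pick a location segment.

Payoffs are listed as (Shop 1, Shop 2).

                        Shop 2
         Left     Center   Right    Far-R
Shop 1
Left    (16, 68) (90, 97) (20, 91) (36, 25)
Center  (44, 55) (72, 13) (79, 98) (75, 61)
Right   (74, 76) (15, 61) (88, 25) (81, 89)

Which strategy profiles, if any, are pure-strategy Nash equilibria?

For each player, find the best response to each opponent profile; mutual best responses are the pure NE.
Shop 1 against Left: payoffs 16, 44, 74 → best response Right.
Shop 1 against Center: payoffs 90, 72, 15 → best response Left.
Shop 1 against Right: payoffs 20, 79, 88 → best response Right.
Shop 1 against Far-R: payoffs 36, 75, 81 → best response Right.
Shop 2 against Left: payoffs 68, 97, 91, 25 → best response Center.
Shop 2 against Center: payoffs 55, 13, 98, 61 → best response Right.
Shop 2 against Right: payoffs 76, 61, 25, 89 → best response Far-R.
Mutual best responses: (Left, Center); (Right, Far-R).

The pure Nash equilibria are (Left, Center); (Right, Far-R).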